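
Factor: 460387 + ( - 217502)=5^1 * 31^1 * 1567^1 =242885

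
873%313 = 247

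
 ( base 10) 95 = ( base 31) 32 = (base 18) 55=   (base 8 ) 137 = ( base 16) 5f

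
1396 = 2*698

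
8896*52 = 462592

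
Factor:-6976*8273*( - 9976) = 575739381248  =  2^9 * 29^1*43^1*109^1*8273^1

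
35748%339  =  153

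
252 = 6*42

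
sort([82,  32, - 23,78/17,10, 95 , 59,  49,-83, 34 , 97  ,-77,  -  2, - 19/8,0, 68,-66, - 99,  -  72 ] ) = [-99,- 83, -77,-72, - 66,-23, - 19/8, - 2,  0 , 78/17,10,32,34,  49,59, 68, 82,95,97]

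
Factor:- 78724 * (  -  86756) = 2^4 *23^2 *41^1*19681^1 = 6829779344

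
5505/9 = 1835/3 = 611.67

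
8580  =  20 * 429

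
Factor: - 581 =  - 7^1*83^1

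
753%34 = 5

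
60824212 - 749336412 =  - 688512200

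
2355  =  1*2355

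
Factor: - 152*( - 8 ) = 2^6*19^1 = 1216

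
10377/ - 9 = - 1153 + 0/1 = - 1153.00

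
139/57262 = 139/57262 = 0.00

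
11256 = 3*3752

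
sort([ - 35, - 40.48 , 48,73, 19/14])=[ - 40.48, - 35,19/14, 48 , 73 ] 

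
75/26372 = 75/26372 = 0.00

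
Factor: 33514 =2^1*13^1*1289^1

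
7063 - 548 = 6515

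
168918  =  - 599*( - 282)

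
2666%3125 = 2666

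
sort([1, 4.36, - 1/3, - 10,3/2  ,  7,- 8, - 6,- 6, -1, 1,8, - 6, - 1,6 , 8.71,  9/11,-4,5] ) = [-10,-8,-6 ,-6,  -  6,-4, - 1, -1, - 1/3,  9/11,1 , 1,3/2, 4.36, 5,6,7,8,8.71] 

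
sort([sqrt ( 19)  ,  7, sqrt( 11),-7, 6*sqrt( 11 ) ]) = [ -7, sqrt( 11 ), sqrt( 19 ),7,  6 * sqrt( 11 ) ] 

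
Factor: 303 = 3^1*101^1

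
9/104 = 9/104 = 0.09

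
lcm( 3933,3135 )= 216315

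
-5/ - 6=5/6 = 0.83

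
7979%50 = 29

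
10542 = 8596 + 1946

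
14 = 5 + 9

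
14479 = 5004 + 9475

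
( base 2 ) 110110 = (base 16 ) 36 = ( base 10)54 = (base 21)2C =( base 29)1p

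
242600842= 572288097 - 329687255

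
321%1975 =321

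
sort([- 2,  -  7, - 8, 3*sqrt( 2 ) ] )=[ - 8 ,-7, - 2, 3 * sqrt(2) ] 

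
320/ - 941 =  - 320/941 =- 0.34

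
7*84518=591626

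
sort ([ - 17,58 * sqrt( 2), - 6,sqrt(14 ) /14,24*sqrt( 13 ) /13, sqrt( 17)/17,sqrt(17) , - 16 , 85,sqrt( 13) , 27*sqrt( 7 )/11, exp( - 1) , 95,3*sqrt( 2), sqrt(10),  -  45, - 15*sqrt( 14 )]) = [ - 15*sqrt( 14), - 45,-17, - 16, - 6, sqrt ( 17)/17, sqrt(14) /14,exp( - 1),sqrt( 10),sqrt( 13),sqrt( 17 ) , 3*sqrt(2),27*sqrt( 7)/11,24*sqrt(13 )/13,58*sqrt( 2 ), 85, 95 ]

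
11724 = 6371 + 5353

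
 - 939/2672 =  - 1 + 1733/2672 = - 0.35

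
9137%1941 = 1373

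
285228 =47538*6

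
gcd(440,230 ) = 10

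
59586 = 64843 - 5257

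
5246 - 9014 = - 3768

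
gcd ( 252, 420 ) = 84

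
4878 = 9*542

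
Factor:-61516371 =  - 3^1*7^1*2929351^1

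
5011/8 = 626+3/8  =  626.38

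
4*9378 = 37512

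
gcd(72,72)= 72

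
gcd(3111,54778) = 61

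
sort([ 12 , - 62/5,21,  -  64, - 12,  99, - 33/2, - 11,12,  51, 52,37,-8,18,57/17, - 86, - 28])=[ -86 , - 64 , - 28,-33/2,-62/5, - 12, -11, - 8,57/17,12,  12,18,21, 37, 51,52,99] 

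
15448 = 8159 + 7289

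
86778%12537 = 11556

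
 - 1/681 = -1+680/681 = -  0.00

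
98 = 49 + 49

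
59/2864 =59/2864 = 0.02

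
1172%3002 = 1172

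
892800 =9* 99200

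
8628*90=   776520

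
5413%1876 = 1661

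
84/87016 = 21/21754 = 0.00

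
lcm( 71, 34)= 2414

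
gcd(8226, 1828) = 914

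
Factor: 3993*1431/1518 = 2^ ( - 1)*3^3*11^2*23^( - 1)*53^1  =  173151/46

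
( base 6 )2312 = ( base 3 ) 202022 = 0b1000100100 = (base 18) 1c8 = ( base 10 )548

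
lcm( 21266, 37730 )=1169630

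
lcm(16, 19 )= 304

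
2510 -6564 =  - 4054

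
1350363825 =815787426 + 534576399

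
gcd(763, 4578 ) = 763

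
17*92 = 1564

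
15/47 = 15/47  =  0.32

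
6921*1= 6921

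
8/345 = 8/345 = 0.02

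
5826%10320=5826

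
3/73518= 1/24506 = 0.00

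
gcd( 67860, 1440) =180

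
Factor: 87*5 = 3^1*5^1*29^1=435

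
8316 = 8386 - 70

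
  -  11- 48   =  -59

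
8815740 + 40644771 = 49460511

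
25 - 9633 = - 9608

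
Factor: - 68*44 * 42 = -125664=- 2^5*3^1 * 7^1*11^1*17^1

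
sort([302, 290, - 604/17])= [ - 604/17, 290 , 302 ]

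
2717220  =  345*7876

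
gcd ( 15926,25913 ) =1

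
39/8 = 4 + 7/8 = 4.88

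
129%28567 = 129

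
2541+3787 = 6328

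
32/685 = 32/685 = 0.05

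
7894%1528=254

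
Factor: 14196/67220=3549/16805 =3^1*5^(  -  1 )*7^1*13^2*3361^ ( - 1 ) 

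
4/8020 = 1/2005 = 0.00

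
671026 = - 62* ( -10823)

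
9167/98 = 93 + 53/98 = 93.54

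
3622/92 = 1811/46 = 39.37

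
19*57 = 1083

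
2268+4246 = 6514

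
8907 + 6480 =15387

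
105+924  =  1029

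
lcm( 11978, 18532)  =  982196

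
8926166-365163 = 8561003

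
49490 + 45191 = 94681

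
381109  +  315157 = 696266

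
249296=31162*8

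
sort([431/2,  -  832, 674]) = [ - 832, 431/2,  674]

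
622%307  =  8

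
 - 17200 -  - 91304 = 74104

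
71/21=71/21 = 3.38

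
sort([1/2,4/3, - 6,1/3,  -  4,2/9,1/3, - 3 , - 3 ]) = [ - 6, - 4,-3, - 3,2/9,1/3,1/3,1/2,4/3 ]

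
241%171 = 70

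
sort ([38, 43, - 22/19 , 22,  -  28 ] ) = [ - 28, - 22/19,22,38,43]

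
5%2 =1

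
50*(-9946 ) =-497300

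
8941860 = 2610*3426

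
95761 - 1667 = 94094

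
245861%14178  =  4835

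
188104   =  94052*2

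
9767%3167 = 266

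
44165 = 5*8833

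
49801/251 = 49801/251 = 198.41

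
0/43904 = 0 =0.00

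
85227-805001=  -  719774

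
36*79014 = 2844504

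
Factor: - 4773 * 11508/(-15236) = 13731921/3809 = 3^2*7^1*13^( - 1) * 37^1 * 43^1*137^1* 293^( - 1 )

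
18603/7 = 18603/7 = 2657.57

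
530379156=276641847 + 253737309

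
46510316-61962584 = -15452268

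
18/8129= 18/8129 = 0.00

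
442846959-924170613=-481323654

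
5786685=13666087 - 7879402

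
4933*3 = 14799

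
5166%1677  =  135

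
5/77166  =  5/77166 = 0.00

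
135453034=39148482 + 96304552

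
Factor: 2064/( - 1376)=- 2^( - 1 )* 3^1 = - 3/2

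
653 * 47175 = 30805275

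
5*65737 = 328685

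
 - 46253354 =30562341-76815695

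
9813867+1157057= 10970924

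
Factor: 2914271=877^1* 3323^1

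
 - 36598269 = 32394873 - 68993142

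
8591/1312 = 8591/1312 = 6.55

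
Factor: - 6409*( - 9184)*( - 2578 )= - 2^6*7^1*13^1*17^1*29^1*41^1*1289^1 = -151741739968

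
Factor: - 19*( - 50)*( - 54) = - 2^2*3^3*5^2*19^1= - 51300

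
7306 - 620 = 6686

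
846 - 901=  - 55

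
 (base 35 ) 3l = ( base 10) 126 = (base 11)105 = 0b1111110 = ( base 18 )70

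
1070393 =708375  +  362018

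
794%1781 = 794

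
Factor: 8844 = 2^2*3^1*11^1*67^1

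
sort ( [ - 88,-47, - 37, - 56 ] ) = [ - 88,  -  56, - 47, - 37]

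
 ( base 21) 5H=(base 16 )7a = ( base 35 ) 3h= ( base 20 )62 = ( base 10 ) 122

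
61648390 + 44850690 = 106499080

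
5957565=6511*915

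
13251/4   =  3312 + 3/4 =3312.75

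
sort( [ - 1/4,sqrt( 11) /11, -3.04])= [  -  3.04,-1/4,sqrt( 11)/11 ] 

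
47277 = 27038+20239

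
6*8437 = 50622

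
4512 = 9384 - 4872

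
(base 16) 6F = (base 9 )133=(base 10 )111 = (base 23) 4J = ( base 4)1233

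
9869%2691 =1796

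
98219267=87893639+10325628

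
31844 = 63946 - 32102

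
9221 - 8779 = 442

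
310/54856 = 155/27428 = 0.01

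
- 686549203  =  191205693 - 877754896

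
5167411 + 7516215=12683626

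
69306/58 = 34653/29 = 1194.93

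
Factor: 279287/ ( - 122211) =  - 3^(  -  2 )  *37^( - 1)*761^1 = - 761/333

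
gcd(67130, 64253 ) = 959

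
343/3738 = 49/534  =  0.09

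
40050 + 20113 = 60163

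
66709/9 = 66709/9 = 7412.11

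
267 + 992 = 1259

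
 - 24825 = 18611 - 43436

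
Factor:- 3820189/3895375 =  - 5^( - 3)*11^(-1)  *  17^1* 2833^ ( - 1) * 224717^1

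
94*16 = 1504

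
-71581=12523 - 84104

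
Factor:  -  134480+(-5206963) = -3^1*1780481^1 = - 5341443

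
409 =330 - -79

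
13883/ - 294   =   - 48  +  229/294=- 47.22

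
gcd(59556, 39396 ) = 84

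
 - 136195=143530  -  279725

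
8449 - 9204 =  - 755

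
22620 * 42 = 950040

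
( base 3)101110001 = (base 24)d57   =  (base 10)7615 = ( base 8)16677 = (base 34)6JX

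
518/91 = 74/13 = 5.69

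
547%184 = 179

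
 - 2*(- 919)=1838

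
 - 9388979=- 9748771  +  359792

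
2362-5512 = -3150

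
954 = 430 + 524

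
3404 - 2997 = 407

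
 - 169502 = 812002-981504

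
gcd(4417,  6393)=1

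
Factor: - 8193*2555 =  - 20933115 = - 3^1 * 5^1*7^1*73^1*2731^1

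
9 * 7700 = 69300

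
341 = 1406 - 1065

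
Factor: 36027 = 3^2 *4003^1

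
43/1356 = 43/1356=   0.03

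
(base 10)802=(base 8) 1442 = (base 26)14m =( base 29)rj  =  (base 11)66A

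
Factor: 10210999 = 17^1*19^1*101^1 * 313^1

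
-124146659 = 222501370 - 346648029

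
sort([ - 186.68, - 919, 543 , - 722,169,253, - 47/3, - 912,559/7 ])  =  [ - 919, - 912, - 722, - 186.68, - 47/3, 559/7,169,253,543 ]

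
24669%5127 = 4161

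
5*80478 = 402390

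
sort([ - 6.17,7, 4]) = [ - 6.17 , 4, 7]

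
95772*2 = 191544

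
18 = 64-46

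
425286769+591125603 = 1016412372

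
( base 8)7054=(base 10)3628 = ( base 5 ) 104003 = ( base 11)27A9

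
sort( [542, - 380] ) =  [  -  380,542 ]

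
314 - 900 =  - 586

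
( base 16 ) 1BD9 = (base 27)9L1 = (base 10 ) 7129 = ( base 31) 7CU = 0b1101111011001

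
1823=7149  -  5326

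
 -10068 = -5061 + -5007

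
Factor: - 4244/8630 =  - 2122/4315 =- 2^1*5^(-1 )*863^( - 1 )*1061^1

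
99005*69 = 6831345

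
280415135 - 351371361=  -  70956226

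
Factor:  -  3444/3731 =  - 12/13=   - 2^2 * 3^1*13^( - 1) 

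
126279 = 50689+75590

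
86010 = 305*282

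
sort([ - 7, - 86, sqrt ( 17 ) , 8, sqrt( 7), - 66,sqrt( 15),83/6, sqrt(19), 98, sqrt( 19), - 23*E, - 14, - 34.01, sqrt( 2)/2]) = [-86,  -  66,  -  23*E,-34.01,- 14,- 7,sqrt( 2 ) /2, sqrt( 7), sqrt(15),sqrt( 17), sqrt (19), sqrt( 19),  8, 83/6,98 ] 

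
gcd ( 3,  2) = 1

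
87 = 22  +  65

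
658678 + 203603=862281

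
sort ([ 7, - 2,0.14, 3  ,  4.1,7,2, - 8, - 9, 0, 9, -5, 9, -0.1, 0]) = [-9, - 8, - 5, - 2, - 0.1, 0, 0,0.14 , 2, 3, 4.1, 7, 7, 9, 9]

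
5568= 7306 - 1738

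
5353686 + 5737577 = 11091263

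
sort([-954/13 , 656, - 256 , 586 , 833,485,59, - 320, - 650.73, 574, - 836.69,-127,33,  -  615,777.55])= [ - 836.69,  -  650.73, - 615,-320,-256,-127,-954/13 , 33,59,485,574 , 586,656,777.55, 833]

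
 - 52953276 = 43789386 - 96742662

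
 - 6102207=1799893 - 7902100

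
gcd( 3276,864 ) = 36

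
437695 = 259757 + 177938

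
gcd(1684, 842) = 842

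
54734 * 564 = 30869976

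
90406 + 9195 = 99601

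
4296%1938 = 420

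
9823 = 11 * 893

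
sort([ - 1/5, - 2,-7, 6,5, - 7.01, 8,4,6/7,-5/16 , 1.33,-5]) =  [ - 7.01, - 7, - 5, - 2,-5/16, - 1/5,6/7,1.33, 4,5,6 , 8 ]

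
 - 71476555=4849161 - 76325716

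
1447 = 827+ 620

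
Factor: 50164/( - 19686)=-25082/9843=-2^1*3^( - 1)*17^( - 1)*193^( - 1)*12541^1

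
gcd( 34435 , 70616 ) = 97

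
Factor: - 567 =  - 3^4*7^1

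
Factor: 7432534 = 2^1* 19^1*195593^1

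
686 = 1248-562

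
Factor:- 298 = -2^1*149^1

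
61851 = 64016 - 2165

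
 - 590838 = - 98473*6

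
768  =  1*768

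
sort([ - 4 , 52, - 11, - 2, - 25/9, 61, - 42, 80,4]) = [ - 42, - 11,- 4 , - 25/9, - 2,4, 52, 61,  80]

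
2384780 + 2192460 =4577240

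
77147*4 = 308588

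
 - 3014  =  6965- 9979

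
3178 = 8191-5013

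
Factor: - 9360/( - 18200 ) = 2^1*3^2 *5^( - 1)*7^(- 1 ) = 18/35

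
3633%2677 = 956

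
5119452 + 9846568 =14966020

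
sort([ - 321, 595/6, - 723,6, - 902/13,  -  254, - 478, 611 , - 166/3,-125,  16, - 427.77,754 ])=[ - 723 ,-478, - 427.77, - 321, - 254, - 125,  -  902/13, - 166/3,6,  16,595/6, 611,754]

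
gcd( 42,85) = 1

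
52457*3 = 157371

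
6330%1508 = 298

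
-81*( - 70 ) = 5670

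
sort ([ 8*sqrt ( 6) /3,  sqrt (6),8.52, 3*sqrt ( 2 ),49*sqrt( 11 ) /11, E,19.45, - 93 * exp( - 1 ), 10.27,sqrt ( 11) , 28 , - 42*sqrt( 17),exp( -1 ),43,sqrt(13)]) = [ - 42*sqrt ( 17),-93*exp( - 1),exp(-1),sqrt( 6 ),  E , sqrt(11 ),  sqrt( 13) , 3*sqrt (2 ),8*sqrt( 6 ) /3,8.52,10.27, 49* sqrt( 11 ) /11,19.45,28,  43 ]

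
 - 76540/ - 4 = 19135+0/1 = 19135.00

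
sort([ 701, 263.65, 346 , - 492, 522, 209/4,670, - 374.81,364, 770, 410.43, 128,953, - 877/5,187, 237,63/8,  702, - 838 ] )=[-838,  -  492, - 374.81, - 877/5, 63/8, 209/4, 128, 187, 237,263.65, 346, 364,410.43, 522, 670, 701,702,770, 953]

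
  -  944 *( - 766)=723104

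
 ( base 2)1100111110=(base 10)830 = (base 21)1ib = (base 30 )rk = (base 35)NP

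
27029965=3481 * 7765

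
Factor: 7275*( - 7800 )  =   - 56745000 =- 2^3 * 3^2*5^4*13^1  *97^1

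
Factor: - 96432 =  - 2^4*3^1*7^2 *41^1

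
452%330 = 122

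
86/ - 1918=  - 1 + 916/959 = - 0.04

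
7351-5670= 1681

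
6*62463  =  374778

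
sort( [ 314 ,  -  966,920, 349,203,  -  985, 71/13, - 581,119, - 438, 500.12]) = [ -985, - 966, - 581 ,- 438, 71/13, 119,203, 314, 349,500.12, 920 ]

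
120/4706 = 60/2353  =  0.03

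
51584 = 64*806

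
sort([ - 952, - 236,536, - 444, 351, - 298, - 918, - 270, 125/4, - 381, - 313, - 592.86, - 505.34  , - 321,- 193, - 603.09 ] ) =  [ - 952, - 918,  -  603.09,  -  592.86,-505.34,-444, - 381, - 321, - 313, - 298, - 270,-236, - 193,125/4, 351,536]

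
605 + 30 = 635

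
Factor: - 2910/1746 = -3^( - 1)* 5^1 =-5/3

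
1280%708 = 572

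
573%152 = 117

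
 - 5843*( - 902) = 5270386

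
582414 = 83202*7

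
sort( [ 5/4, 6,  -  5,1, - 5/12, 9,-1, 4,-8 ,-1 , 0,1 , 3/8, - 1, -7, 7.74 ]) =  [ - 8,-7, - 5, - 1,  -  1, - 1 , - 5/12, 0, 3/8,1, 1, 5/4 , 4, 6,7.74,9] 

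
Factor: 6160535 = 5^1*809^1*1523^1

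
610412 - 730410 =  - 119998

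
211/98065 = 211/98065 = 0.00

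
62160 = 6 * 10360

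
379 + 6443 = 6822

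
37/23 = 37/23 = 1.61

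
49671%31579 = 18092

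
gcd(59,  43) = 1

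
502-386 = 116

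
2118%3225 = 2118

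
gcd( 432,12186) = 18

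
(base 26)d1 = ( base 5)2324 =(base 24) E3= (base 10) 339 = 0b101010011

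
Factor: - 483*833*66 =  - 26554374 = -2^1 * 3^2* 7^3 * 11^1*17^1*23^1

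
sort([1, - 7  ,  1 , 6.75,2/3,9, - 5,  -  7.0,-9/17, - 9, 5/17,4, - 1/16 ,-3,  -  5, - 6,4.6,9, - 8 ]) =[ - 9,-8,-7, - 7.0, - 6,  -  5, - 5,-3, - 9/17 , - 1/16,5/17,  2/3, 1,  1,4,4.6, 6.75, 9, 9] 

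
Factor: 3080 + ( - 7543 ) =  - 4463 =- 4463^1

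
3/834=1/278 = 0.00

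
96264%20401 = 14660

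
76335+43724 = 120059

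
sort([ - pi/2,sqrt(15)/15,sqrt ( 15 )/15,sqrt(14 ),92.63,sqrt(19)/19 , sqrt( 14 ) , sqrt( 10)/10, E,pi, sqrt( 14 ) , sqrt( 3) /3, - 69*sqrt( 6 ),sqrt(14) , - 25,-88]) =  [ - 69  *sqrt( 6), - 88, - 25, - pi/2,sqrt( 19 ) /19,sqrt( 15) /15,sqrt ( 15)/15,sqrt( 10)/10,  sqrt(3)/3,E, pi,sqrt( 14 ),sqrt( 14)  ,  sqrt(  14), sqrt( 14 ),92.63] 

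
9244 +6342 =15586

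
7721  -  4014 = 3707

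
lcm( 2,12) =12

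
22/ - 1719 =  -22/1719 = - 0.01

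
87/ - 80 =  -  2 + 73/80 =- 1.09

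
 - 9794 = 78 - 9872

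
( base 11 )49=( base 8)65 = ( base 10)53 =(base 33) 1k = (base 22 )29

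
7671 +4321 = 11992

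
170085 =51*3335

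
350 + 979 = 1329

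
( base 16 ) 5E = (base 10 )94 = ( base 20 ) 4E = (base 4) 1132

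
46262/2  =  23131 = 23131.00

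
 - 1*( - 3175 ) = 3175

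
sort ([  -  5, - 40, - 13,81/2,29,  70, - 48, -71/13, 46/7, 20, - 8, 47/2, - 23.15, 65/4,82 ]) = [-48, - 40,  -  23.15, - 13, - 8,  -  71/13,  -  5, 46/7,65/4,  20, 47/2,  29, 81/2,70,82]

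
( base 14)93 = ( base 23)5e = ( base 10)129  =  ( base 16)81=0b10000001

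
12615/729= 4205/243=17.30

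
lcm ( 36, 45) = 180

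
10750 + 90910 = 101660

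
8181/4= 2045+1/4 =2045.25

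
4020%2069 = 1951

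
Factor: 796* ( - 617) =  - 491132 = - 2^2*199^1*617^1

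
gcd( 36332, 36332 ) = 36332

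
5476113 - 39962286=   -  34486173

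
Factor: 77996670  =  2^1*3^1*5^1*2599889^1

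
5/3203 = 5/3203 = 0.00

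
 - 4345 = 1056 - 5401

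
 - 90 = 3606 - 3696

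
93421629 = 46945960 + 46475669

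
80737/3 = 80737/3  =  26912.33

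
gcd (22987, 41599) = 1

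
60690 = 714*85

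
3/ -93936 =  - 1 + 31311/31312 = -0.00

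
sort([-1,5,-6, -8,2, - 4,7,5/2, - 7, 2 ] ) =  [ - 8 , - 7, - 6,-4, - 1,2,2,5/2,5,7 ]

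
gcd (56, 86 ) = 2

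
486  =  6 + 480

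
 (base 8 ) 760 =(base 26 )j2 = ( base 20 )14G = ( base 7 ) 1306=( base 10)496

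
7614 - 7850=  - 236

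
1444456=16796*86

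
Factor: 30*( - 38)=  - 1140 = - 2^2*3^1*5^1*19^1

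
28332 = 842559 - 814227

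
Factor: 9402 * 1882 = 17694564= 2^2*  3^1*941^1*1567^1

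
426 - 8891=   -  8465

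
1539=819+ 720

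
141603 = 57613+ 83990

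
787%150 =37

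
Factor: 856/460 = 214/115 = 2^1*5^(  -  1 )*23^( - 1)*107^1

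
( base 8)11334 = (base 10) 4828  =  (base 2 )1001011011100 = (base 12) 2964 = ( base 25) 7I3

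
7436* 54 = 401544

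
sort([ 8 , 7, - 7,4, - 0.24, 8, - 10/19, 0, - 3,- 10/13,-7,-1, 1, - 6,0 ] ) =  [ - 7 , - 7, - 6, - 3, - 1,-10/13, - 10/19, - 0.24,  0, 0 , 1, 4, 7,8, 8 ] 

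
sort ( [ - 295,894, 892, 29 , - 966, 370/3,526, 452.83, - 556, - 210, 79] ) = [ - 966,  -  556, - 295, - 210,  29,79,370/3,452.83,526,  892,894 ] 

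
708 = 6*118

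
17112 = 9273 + 7839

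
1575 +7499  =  9074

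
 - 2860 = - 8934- - 6074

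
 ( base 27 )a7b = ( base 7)30560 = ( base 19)11e4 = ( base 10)7490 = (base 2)1110101000010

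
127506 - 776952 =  - 649446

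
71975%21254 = 8213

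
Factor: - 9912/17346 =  - 4/7 = -2^2 * 7^( - 1) 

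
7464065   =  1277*5845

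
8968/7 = 8968/7 = 1281.14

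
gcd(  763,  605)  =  1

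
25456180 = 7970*3194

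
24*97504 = 2340096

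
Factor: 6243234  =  2^1*3^1*41^2*619^1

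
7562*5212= 39413144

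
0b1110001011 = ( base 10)907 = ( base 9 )1217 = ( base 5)12112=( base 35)pw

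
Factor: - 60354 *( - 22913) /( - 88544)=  - 691445601/44272 = - 2^(-4 )*3^2 * 7^1*11^1  *  479^1 * 2083^1*2767^( - 1) 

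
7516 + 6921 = 14437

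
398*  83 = 33034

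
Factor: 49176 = 2^3*3^2*683^1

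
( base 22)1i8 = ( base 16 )378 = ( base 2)1101111000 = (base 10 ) 888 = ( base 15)3E3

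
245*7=1715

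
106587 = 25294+81293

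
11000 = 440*25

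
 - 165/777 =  -55/259 = - 0.21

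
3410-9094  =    -  5684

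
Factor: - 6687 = -3^2 * 743^1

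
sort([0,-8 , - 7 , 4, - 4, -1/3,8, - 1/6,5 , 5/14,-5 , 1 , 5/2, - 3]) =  [ - 8, - 7,-5,  -  4,-3,-1/3,-1/6,0, 5/14,1, 5/2, 4,5 , 8 ]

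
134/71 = 1 + 63/71  =  1.89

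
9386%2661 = 1403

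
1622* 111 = 180042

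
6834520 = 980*6974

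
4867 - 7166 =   -  2299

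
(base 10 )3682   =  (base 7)13510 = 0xE62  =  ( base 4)321202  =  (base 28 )4JE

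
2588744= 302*8572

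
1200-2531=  - 1331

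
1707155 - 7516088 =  - 5808933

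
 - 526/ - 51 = 10 + 16/51= 10.31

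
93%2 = 1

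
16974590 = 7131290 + 9843300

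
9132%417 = 375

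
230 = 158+72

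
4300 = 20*215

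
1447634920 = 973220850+474414070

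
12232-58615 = -46383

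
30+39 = 69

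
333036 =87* 3828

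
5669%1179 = 953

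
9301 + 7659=16960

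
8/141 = 8/141 =0.06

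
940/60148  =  235/15037 = 0.02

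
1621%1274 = 347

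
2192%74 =46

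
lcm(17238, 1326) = 17238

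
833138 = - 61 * ( - 13658)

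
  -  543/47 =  - 12 + 21/47 = - 11.55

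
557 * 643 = 358151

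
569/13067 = 569/13067 = 0.04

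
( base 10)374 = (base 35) AO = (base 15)19E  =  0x176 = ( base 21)HH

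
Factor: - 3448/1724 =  - 2^1= - 2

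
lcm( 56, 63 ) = 504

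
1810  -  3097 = -1287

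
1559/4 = 1559/4 =389.75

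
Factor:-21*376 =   -  2^3*3^1*7^1*47^1 = - 7896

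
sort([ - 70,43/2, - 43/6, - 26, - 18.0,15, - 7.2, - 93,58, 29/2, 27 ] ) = [  -  93, - 70, - 26, - 18.0, - 7.2, - 43/6,29/2 , 15, 43/2,  27,58] 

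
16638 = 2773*6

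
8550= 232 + 8318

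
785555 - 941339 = -155784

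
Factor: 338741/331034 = 2^ ( - 1)*11^ ( - 1)*13^1*41^( - 1)*71^1= 923/902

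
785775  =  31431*25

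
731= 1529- 798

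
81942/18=13657/3= 4552.33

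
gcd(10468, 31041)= 1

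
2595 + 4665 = 7260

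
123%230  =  123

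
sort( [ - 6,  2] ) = [ - 6,2] 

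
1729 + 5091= 6820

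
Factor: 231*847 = 195657  =  3^1*7^2*11^3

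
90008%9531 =4229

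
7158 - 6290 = 868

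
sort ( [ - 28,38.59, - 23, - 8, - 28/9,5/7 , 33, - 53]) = [-53, - 28, -23, - 8, -28/9,5/7,33,38.59]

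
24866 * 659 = 16386694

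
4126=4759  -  633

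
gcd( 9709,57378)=73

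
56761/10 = 56761/10 = 5676.10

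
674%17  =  11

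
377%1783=377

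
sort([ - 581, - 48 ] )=[ - 581, - 48] 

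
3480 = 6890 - 3410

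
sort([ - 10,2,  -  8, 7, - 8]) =[ - 10, - 8,  -  8,2,7]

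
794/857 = 794/857 =0.93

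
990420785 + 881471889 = 1871892674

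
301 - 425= - 124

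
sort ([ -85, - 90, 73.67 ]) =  [-90, -85,73.67]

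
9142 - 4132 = 5010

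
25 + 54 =79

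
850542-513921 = 336621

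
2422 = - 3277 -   -  5699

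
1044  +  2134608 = 2135652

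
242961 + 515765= 758726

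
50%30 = 20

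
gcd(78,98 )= 2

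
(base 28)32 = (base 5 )321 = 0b1010110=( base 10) 86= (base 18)4E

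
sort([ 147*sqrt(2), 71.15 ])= [71.15, 147*sqrt(2)]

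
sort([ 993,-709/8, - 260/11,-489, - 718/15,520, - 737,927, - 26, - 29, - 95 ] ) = [ - 737, - 489, - 95, - 709/8, - 718/15, - 29, - 26, - 260/11  ,  520, 927,993 ]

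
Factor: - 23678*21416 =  - 507088048 = - 2^4*2677^1*11839^1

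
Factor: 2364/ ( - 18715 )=  -  12/95 = -2^2*3^1*5^( - 1 )*19^( - 1)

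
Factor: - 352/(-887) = 2^5*11^1*887^( - 1 ) 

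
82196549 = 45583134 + 36613415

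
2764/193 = 2764/193 = 14.32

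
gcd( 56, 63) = 7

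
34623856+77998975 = 112622831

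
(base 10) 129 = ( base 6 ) 333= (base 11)108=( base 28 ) 4H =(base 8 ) 201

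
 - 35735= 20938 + - 56673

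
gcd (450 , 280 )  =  10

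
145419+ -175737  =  -30318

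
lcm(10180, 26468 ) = 132340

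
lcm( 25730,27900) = 2315700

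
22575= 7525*3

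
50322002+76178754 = 126500756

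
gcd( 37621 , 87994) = 1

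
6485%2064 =293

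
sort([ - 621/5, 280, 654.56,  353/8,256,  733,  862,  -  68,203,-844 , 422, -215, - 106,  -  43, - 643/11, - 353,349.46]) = [ - 844, - 353, - 215,-621/5, - 106,-68, - 643/11, - 43,353/8,203,256 , 280, 349.46 , 422 , 654.56,733, 862] 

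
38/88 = 19/44 = 0.43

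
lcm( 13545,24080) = 216720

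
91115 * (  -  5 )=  - 455575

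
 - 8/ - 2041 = 8/2041 = 0.00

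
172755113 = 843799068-671043955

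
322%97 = 31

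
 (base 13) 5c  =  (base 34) 29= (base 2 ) 1001101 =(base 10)77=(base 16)4D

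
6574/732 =3287/366 = 8.98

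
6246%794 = 688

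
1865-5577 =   -  3712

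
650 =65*10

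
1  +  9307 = 9308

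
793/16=49 + 9/16 =49.56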